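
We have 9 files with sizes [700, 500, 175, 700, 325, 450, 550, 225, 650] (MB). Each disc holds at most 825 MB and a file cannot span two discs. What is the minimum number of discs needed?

6

Total = 700 + 700 + 650 + 550 + 500 + 450 + 325 + 225 + 175 = 4275 MB.
Lower bound: ⌈4275/825⌉ = 6 discs.
A packing using 6 discs:
  disc 1: 700 = 700
  disc 2: 700 = 700
  disc 3: 650 + 175 = 825
  disc 4: 550 + 225 = 775
  disc 5: 500 + 325 = 825
  disc 6: 450 = 450
This matches the lower bound, so 6 is optimal.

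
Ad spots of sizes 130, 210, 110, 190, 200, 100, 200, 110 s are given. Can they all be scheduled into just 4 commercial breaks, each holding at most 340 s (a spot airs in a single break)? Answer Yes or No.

A valid assignment using 4 commercial breaks:
  break 1: 210 + 130 = 340
  break 2: 200 + 110 = 310
  break 3: 200 + 110 = 310
  break 4: 190 + 100 = 290
Every load is within 340 s, so 4 commercial breaks suffice.

Yes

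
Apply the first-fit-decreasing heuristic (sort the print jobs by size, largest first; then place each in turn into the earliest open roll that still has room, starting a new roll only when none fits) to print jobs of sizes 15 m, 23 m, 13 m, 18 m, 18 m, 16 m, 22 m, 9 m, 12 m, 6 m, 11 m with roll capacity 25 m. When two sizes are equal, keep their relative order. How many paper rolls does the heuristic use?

Sorted descending: 23, 22, 18, 18, 16, 15, 13, 12, 11, 9, 6.
  23 → roll 1 (new)  [load 23/25]
  22 → roll 2 (new)  [load 22/25]
  18 → roll 3 (new)  [load 18/25]
  18 → roll 4 (new)  [load 18/25]
  16 → roll 5 (new)  [load 16/25]
  15 → roll 6 (new)  [load 15/25]
  13 → roll 7 (new)  [load 13/25]
  12 → roll 7  [load 25/25]
  11 → roll 8 (new)  [load 11/25]
  9 → roll 5  [load 25/25]
  6 → roll 3  [load 24/25]
8 paper rolls opened.

8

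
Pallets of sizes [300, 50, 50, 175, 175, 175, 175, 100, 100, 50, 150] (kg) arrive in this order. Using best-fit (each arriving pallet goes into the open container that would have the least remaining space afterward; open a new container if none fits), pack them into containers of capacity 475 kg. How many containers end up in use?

4

  300 → container 1 (new)  [load 300/475]
  50 → container 1  [load 350/475]
  50 → container 1  [load 400/475]
  175 → container 2 (new)  [load 175/475]
  175 → container 2  [load 350/475]
  175 → container 3 (new)  [load 175/475]
  175 → container 3  [load 350/475]
  100 → container 2  [load 450/475]
  100 → container 3  [load 450/475]
  50 → container 1  [load 450/475]
  150 → container 4 (new)  [load 150/475]
4 containers opened.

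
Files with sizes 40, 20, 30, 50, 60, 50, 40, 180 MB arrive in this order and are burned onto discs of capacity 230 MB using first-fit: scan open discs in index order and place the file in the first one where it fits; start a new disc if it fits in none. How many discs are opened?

  40 → disc 1 (new)  [load 40/230]
  20 → disc 1  [load 60/230]
  30 → disc 1  [load 90/230]
  50 → disc 1  [load 140/230]
  60 → disc 1  [load 200/230]
  50 → disc 2 (new)  [load 50/230]
  40 → disc 2  [load 90/230]
  180 → disc 3 (new)  [load 180/230]
3 discs opened.

3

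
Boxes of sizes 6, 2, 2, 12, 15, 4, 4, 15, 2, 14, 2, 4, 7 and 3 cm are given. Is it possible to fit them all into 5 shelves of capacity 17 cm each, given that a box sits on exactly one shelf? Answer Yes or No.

Total = 92 cm; ⌈92/17⌉ = 6.
At least 6 shelves are required, but only 5 are allowed.

No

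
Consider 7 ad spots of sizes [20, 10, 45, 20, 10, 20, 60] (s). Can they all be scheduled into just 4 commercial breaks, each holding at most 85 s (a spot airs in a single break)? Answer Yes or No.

Yes

A valid assignment using 3 commercial breaks:
  break 1: 60 + 20 = 80
  break 2: 45 + 20 + 20 = 85
  break 3: 10 + 10 = 20
That uses only 3 ≤ 4, so 4 commercial breaks are enough.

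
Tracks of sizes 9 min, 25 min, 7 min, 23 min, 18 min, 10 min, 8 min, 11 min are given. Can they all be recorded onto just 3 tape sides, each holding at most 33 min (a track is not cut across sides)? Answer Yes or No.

Total = 111 min; ⌈111/33⌉ = 4.
At least 4 tape sides are required, but only 3 are allowed.

No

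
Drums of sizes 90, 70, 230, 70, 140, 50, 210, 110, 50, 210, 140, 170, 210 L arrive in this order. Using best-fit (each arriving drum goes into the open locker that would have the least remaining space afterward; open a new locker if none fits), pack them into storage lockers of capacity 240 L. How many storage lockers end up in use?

  90 → locker 1 (new)  [load 90/240]
  70 → locker 1  [load 160/240]
  230 → locker 2 (new)  [load 230/240]
  70 → locker 1  [load 230/240]
  140 → locker 3 (new)  [load 140/240]
  50 → locker 3  [load 190/240]
  210 → locker 4 (new)  [load 210/240]
  110 → locker 5 (new)  [load 110/240]
  50 → locker 3  [load 240/240]
  210 → locker 6 (new)  [load 210/240]
  140 → locker 7 (new)  [load 140/240]
  170 → locker 8 (new)  [load 170/240]
  210 → locker 9 (new)  [load 210/240]
9 storage lockers opened.

9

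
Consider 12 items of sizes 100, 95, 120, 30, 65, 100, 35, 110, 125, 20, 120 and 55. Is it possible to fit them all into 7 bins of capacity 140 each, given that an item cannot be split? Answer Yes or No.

Total = 975; ⌈975/140⌉ = 7.
The bound of 7 does not rule out 7, but exhaustive search shows no assignment into 7 bins of capacity 140 exists — the minimum is 8.

No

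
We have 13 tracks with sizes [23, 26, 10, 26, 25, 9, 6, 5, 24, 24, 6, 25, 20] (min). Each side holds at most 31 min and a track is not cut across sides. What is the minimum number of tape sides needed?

Total = 26 + 26 + 25 + 25 + 24 + 24 + 23 + 20 + 10 + 9 + 6 + 6 + 5 = 229 min.
Lower bound: ⌈229/31⌉ = 8 tape sides.
A packing using 9 tape sides:
  side 1: 26 + 5 = 31
  side 2: 26 = 26
  side 3: 25 + 6 = 31
  side 4: 25 + 6 = 31
  side 5: 24 = 24
  side 6: 24 = 24
  side 7: 23 = 23
  side 8: 20 + 10 = 30
  side 9: 9 = 9
No arrangement into 8 tape sides stays within capacity, so 9 is optimal.

9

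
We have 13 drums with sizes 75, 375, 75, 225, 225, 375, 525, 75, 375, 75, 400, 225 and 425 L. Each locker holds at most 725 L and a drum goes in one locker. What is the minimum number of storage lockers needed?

6

Total = 525 + 425 + 400 + 375 + 375 + 375 + 225 + 225 + 225 + 75 + 75 + 75 + 75 = 3450 L.
Lower bound: ⌈3450/725⌉ = 5 storage lockers.
Also, 6 drums each exceed 725/2 L, and no two of those can share a locker, so at least 6 storage lockers are needed.
A packing using 6 storage lockers:
  locker 1: 525 + 75 + 75 = 675
  locker 2: 425 + 225 + 75 = 725
  locker 3: 400 + 225 + 75 = 700
  locker 4: 375 + 225 = 600
  locker 5: 375 = 375
  locker 6: 375 = 375
This matches the lower bound, so 6 is optimal.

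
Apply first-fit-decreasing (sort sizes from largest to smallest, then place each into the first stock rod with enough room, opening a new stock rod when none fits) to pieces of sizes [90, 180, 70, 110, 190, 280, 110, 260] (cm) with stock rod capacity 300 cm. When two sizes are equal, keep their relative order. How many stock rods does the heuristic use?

5

Sorted descending: 280, 260, 190, 180, 110, 110, 90, 70.
  280 → stock rod 1 (new)  [load 280/300]
  260 → stock rod 2 (new)  [load 260/300]
  190 → stock rod 3 (new)  [load 190/300]
  180 → stock rod 4 (new)  [load 180/300]
  110 → stock rod 3  [load 300/300]
  110 → stock rod 4  [load 290/300]
  90 → stock rod 5 (new)  [load 90/300]
  70 → stock rod 5  [load 160/300]
5 stock rods opened.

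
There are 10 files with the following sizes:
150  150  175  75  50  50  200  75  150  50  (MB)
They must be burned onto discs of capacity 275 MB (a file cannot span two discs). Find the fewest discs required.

5

Total = 200 + 175 + 150 + 150 + 150 + 75 + 75 + 50 + 50 + 50 = 1125 MB.
Lower bound: ⌈1125/275⌉ = 5 discs.
A packing using 5 discs:
  disc 1: 200 + 75 = 275
  disc 2: 175 + 75 = 250
  disc 3: 150 + 50 + 50 = 250
  disc 4: 150 + 50 = 200
  disc 5: 150 = 150
This matches the lower bound, so 5 is optimal.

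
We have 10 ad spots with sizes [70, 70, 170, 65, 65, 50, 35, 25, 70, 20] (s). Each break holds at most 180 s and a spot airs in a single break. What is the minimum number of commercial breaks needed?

Total = 170 + 70 + 70 + 70 + 65 + 65 + 50 + 35 + 25 + 20 = 640 s.
Lower bound: ⌈640/180⌉ = 4 commercial breaks.
A packing using 4 commercial breaks:
  break 1: 170 = 170
  break 2: 70 + 70 + 35 = 175
  break 3: 70 + 65 + 25 + 20 = 180
  break 4: 65 + 50 = 115
This matches the lower bound, so 4 is optimal.

4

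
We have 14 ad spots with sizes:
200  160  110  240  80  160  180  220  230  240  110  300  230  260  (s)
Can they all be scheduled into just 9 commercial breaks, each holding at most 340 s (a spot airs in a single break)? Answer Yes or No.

Total = 2720 s; ⌈2720/340⌉ = 8.
9 ad spots each exceed half the capacity and cannot share a break, forcing at least 9 commercial breaks.
The bound of 9 does not rule out 9, but exhaustive search shows no assignment into 9 commercial breaks of capacity 340 s exists — the minimum is 10.

No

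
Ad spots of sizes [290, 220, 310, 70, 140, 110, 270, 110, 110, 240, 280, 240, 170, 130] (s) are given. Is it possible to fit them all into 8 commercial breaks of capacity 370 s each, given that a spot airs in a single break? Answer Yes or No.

Total = 2690 s; ⌈2690/370⌉ = 8.
The bound of 8 does not rule out 8, but exhaustive search shows no assignment into 8 commercial breaks of capacity 370 s exists — the minimum is 9.

No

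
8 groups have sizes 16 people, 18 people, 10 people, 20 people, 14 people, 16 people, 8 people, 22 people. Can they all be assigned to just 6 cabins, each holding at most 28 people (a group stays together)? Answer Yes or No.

A valid assignment using 6 cabins:
  cabin 1: 22 = 22
  cabin 2: 20 + 8 = 28
  cabin 3: 18 + 10 = 28
  cabin 4: 16 = 16
  cabin 5: 16 = 16
  cabin 6: 14 = 14
Every load is within 28 people, so 6 cabins suffice.

Yes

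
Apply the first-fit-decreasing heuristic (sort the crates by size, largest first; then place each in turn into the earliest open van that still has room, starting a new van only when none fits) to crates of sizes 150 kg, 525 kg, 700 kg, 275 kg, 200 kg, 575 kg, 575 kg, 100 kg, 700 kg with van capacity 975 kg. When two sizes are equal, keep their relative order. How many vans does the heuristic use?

Sorted descending: 700, 700, 575, 575, 525, 275, 200, 150, 100.
  700 → van 1 (new)  [load 700/975]
  700 → van 2 (new)  [load 700/975]
  575 → van 3 (new)  [load 575/975]
  575 → van 4 (new)  [load 575/975]
  525 → van 5 (new)  [load 525/975]
  275 → van 1  [load 975/975]
  200 → van 2  [load 900/975]
  150 → van 3  [load 725/975]
  100 → van 3  [load 825/975]
5 vans opened.

5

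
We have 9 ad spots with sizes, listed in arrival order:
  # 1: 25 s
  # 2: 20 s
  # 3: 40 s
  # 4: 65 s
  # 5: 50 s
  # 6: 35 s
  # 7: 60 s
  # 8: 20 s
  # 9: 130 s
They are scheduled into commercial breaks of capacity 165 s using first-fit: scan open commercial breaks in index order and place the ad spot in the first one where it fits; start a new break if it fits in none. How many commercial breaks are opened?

  25 → break 1 (new)  [load 25/165]
  20 → break 1  [load 45/165]
  40 → break 1  [load 85/165]
  65 → break 1  [load 150/165]
  50 → break 2 (new)  [load 50/165]
  35 → break 2  [load 85/165]
  60 → break 2  [load 145/165]
  20 → break 2  [load 165/165]
  130 → break 3 (new)  [load 130/165]
3 commercial breaks opened.

3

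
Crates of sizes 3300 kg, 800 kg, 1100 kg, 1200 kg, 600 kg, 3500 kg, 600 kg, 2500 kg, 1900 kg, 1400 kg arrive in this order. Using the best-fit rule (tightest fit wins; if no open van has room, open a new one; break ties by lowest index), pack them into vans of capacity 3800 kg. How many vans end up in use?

5

  3300 → van 1 (new)  [load 3300/3800]
  800 → van 2 (new)  [load 800/3800]
  1100 → van 2  [load 1900/3800]
  1200 → van 2  [load 3100/3800]
  600 → van 2  [load 3700/3800]
  3500 → van 3 (new)  [load 3500/3800]
  600 → van 4 (new)  [load 600/3800]
  2500 → van 4  [load 3100/3800]
  1900 → van 5 (new)  [load 1900/3800]
  1400 → van 5  [load 3300/3800]
5 vans opened.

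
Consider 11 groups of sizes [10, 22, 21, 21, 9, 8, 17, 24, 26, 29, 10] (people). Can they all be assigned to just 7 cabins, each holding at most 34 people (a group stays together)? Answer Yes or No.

Yes

A valid assignment using 7 cabins:
  cabin 1: 29 = 29
  cabin 2: 26 + 8 = 34
  cabin 3: 24 + 10 = 34
  cabin 4: 22 + 10 = 32
  cabin 5: 21 + 9 = 30
  cabin 6: 21 = 21
  cabin 7: 17 = 17
Every load is within 34 people, so 7 cabins suffice.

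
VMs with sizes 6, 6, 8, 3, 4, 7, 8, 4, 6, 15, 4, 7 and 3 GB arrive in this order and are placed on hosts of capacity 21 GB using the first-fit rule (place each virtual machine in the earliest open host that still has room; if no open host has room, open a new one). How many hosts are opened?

5

  6 → host 1 (new)  [load 6/21]
  6 → host 1  [load 12/21]
  8 → host 1  [load 20/21]
  3 → host 2 (new)  [load 3/21]
  4 → host 2  [load 7/21]
  7 → host 2  [load 14/21]
  8 → host 3 (new)  [load 8/21]
  4 → host 2  [load 18/21]
  6 → host 3  [load 14/21]
  15 → host 4 (new)  [load 15/21]
  4 → host 3  [load 18/21]
  7 → host 5 (new)  [load 7/21]
  3 → host 2  [load 21/21]
5 hosts opened.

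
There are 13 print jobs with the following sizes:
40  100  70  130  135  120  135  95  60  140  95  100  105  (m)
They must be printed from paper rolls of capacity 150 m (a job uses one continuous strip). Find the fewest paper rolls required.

11

Total = 140 + 135 + 135 + 130 + 120 + 105 + 100 + 100 + 95 + 95 + 70 + 60 + 40 = 1325 m.
Lower bound: ⌈1325/150⌉ = 9 paper rolls.
Also, 10 print jobs each exceed 75 m, and no two of those can share a roll, so at least 10 paper rolls are needed.
A packing using 11 paper rolls:
  roll 1: 140 = 140
  roll 2: 135 = 135
  roll 3: 135 = 135
  roll 4: 130 = 130
  roll 5: 120 = 120
  roll 6: 105 + 40 = 145
  roll 7: 100 = 100
  roll 8: 100 = 100
  roll 9: 95 = 95
  roll 10: 95 = 95
  roll 11: 70 + 60 = 130
No arrangement into 10 paper rolls stays within capacity, so 11 is optimal.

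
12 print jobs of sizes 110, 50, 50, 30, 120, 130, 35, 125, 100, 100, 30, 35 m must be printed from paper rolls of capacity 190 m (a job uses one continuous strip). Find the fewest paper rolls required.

6

Total = 130 + 125 + 120 + 110 + 100 + 100 + 50 + 50 + 35 + 35 + 30 + 30 = 915 m.
Lower bound: ⌈915/190⌉ = 5 paper rolls.
Also, 6 print jobs each exceed 95 m, and no two of those can share a roll, so at least 6 paper rolls are needed.
A packing using 6 paper rolls:
  roll 1: 130 + 50 = 180
  roll 2: 125 + 50 = 175
  roll 3: 120 + 35 + 35 = 190
  roll 4: 110 + 30 + 30 = 170
  roll 5: 100 = 100
  roll 6: 100 = 100
This matches the lower bound, so 6 is optimal.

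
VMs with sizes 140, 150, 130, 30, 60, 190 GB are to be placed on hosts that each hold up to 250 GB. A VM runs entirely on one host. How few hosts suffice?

4

Total = 190 + 150 + 140 + 130 + 60 + 30 = 700 GB.
Lower bound: ⌈700/250⌉ = 3 hosts.
Also, 4 VMs each exceed 125 GB, and no two of those can share a host, so at least 4 hosts are needed.
A packing using 4 hosts:
  host 1: 190 + 60 = 250
  host 2: 150 + 30 = 180
  host 3: 140 = 140
  host 4: 130 = 130
This matches the lower bound, so 4 is optimal.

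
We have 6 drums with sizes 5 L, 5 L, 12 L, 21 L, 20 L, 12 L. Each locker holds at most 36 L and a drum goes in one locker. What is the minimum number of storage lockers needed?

Total = 21 + 20 + 12 + 12 + 5 + 5 = 75 L.
Lower bound: ⌈75/36⌉ = 3 storage lockers.
A packing using 3 storage lockers:
  locker 1: 21 + 12 = 33
  locker 2: 20 + 12 = 32
  locker 3: 5 + 5 = 10
This matches the lower bound, so 3 is optimal.

3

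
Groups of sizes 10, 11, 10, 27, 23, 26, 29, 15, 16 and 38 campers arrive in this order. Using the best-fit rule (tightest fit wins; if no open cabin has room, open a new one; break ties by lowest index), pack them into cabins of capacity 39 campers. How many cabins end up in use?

  10 → cabin 1 (new)  [load 10/39]
  11 → cabin 1  [load 21/39]
  10 → cabin 1  [load 31/39]
  27 → cabin 2 (new)  [load 27/39]
  23 → cabin 3 (new)  [load 23/39]
  26 → cabin 4 (new)  [load 26/39]
  29 → cabin 5 (new)  [load 29/39]
  15 → cabin 3  [load 38/39]
  16 → cabin 6 (new)  [load 16/39]
  38 → cabin 7 (new)  [load 38/39]
7 cabins opened.

7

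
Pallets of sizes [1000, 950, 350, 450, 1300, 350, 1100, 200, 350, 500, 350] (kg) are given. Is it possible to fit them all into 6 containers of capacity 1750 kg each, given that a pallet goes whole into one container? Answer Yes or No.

A valid assignment using 5 containers:
  container 1: 1300 + 450 = 1750
  container 2: 1100 + 500 = 1600
  container 3: 1000 + 350 + 350 = 1700
  container 4: 950 + 350 + 350 = 1650
  container 5: 200 = 200
That uses only 5 ≤ 6, so 6 containers are enough.

Yes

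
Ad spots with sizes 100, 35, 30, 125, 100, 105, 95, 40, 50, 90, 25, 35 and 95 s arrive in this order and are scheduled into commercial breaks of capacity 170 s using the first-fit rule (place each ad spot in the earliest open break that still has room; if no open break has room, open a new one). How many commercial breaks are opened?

  100 → break 1 (new)  [load 100/170]
  35 → break 1  [load 135/170]
  30 → break 1  [load 165/170]
  125 → break 2 (new)  [load 125/170]
  100 → break 3 (new)  [load 100/170]
  105 → break 4 (new)  [load 105/170]
  95 → break 5 (new)  [load 95/170]
  40 → break 2  [load 165/170]
  50 → break 3  [load 150/170]
  90 → break 6 (new)  [load 90/170]
  25 → break 4  [load 130/170]
  35 → break 4  [load 165/170]
  95 → break 7 (new)  [load 95/170]
7 commercial breaks opened.

7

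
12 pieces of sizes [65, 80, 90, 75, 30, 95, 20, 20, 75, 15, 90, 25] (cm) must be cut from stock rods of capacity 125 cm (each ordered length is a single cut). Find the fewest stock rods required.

Total = 95 + 90 + 90 + 80 + 75 + 75 + 65 + 30 + 25 + 20 + 20 + 15 = 680 cm.
Lower bound: ⌈680/125⌉ = 6 stock rods.
Also, 7 pieces each exceed 125/2 cm, and no two of those can share a stock rod, so at least 7 stock rods are needed.
A packing using 7 stock rods:
  stock rod 1: 95 + 30 = 125
  stock rod 2: 90 + 25 = 115
  stock rod 3: 90 + 20 + 15 = 125
  stock rod 4: 80 + 20 = 100
  stock rod 5: 75 = 75
  stock rod 6: 75 = 75
  stock rod 7: 65 = 65
This matches the lower bound, so 7 is optimal.

7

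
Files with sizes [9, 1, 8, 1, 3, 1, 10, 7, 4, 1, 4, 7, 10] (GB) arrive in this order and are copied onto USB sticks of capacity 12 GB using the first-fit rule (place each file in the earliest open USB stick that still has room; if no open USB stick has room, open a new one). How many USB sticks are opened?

  9 → USB stick 1 (new)  [load 9/12]
  1 → USB stick 1  [load 10/12]
  8 → USB stick 2 (new)  [load 8/12]
  1 → USB stick 1  [load 11/12]
  3 → USB stick 2  [load 11/12]
  1 → USB stick 1  [load 12/12]
  10 → USB stick 3 (new)  [load 10/12]
  7 → USB stick 4 (new)  [load 7/12]
  4 → USB stick 4  [load 11/12]
  1 → USB stick 2  [load 12/12]
  4 → USB stick 5 (new)  [load 4/12]
  7 → USB stick 5  [load 11/12]
  10 → USB stick 6 (new)  [load 10/12]
6 USB sticks opened.

6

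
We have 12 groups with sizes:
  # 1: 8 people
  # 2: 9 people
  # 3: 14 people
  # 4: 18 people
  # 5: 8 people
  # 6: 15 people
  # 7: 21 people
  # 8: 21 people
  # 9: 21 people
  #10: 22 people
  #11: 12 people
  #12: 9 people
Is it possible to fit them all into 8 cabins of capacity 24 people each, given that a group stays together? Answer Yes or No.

No

Total = 178 people; ⌈178/24⌉ = 8.
The bound of 8 does not rule out 8, but exhaustive search shows no assignment into 8 cabins of capacity 24 people exists — the minimum is 9.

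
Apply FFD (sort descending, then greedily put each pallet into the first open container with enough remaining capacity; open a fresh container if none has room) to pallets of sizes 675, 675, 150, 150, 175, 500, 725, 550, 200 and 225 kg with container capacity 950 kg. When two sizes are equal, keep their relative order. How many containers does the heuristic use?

5

Sorted descending: 725, 675, 675, 550, 500, 225, 200, 175, 150, 150.
  725 → container 1 (new)  [load 725/950]
  675 → container 2 (new)  [load 675/950]
  675 → container 3 (new)  [load 675/950]
  550 → container 4 (new)  [load 550/950]
  500 → container 5 (new)  [load 500/950]
  225 → container 1  [load 950/950]
  200 → container 2  [load 875/950]
  175 → container 3  [load 850/950]
  150 → container 4  [load 700/950]
  150 → container 4  [load 850/950]
5 containers opened.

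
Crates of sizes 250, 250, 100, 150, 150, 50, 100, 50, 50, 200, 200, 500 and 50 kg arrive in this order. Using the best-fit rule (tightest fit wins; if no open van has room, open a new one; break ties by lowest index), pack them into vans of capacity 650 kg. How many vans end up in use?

  250 → van 1 (new)  [load 250/650]
  250 → van 1  [load 500/650]
  100 → van 1  [load 600/650]
  150 → van 2 (new)  [load 150/650]
  150 → van 2  [load 300/650]
  50 → van 1  [load 650/650]
  100 → van 2  [load 400/650]
  50 → van 2  [load 450/650]
  50 → van 2  [load 500/650]
  200 → van 3 (new)  [load 200/650]
  200 → van 3  [load 400/650]
  500 → van 4 (new)  [load 500/650]
  50 → van 2  [load 550/650]
4 vans opened.

4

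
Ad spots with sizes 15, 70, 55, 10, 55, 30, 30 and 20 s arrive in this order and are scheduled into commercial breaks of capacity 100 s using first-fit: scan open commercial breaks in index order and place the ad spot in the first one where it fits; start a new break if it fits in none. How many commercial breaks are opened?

  15 → break 1 (new)  [load 15/100]
  70 → break 1  [load 85/100]
  55 → break 2 (new)  [load 55/100]
  10 → break 1  [load 95/100]
  55 → break 3 (new)  [load 55/100]
  30 → break 2  [load 85/100]
  30 → break 3  [load 85/100]
  20 → break 4 (new)  [load 20/100]
4 commercial breaks opened.

4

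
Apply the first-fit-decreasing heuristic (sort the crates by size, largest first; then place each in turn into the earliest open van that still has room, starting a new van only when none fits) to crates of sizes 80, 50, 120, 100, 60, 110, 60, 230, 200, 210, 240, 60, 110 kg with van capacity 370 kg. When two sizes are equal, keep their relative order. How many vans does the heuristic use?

Sorted descending: 240, 230, 210, 200, 120, 110, 110, 100, 80, 60, 60, 60, 50.
  240 → van 1 (new)  [load 240/370]
  230 → van 2 (new)  [load 230/370]
  210 → van 3 (new)  [load 210/370]
  200 → van 4 (new)  [load 200/370]
  120 → van 1  [load 360/370]
  110 → van 2  [load 340/370]
  110 → van 3  [load 320/370]
  100 → van 4  [load 300/370]
  80 → van 5 (new)  [load 80/370]
  60 → van 4  [load 360/370]
  60 → van 5  [load 140/370]
  60 → van 5  [load 200/370]
  50 → van 3  [load 370/370]
5 vans opened.

5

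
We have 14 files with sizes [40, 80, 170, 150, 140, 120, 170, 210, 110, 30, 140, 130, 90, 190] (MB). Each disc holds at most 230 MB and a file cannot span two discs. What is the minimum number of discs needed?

9

Total = 210 + 190 + 170 + 170 + 150 + 140 + 140 + 130 + 120 + 110 + 90 + 80 + 40 + 30 = 1770 MB.
Lower bound: ⌈1770/230⌉ = 8 discs.
Also, 9 files each exceed 115 MB, and no two of those can share a disc, so at least 9 discs are needed.
A packing using 9 discs:
  disc 1: 210 = 210
  disc 2: 190 + 40 = 230
  disc 3: 170 + 30 = 200
  disc 4: 170 = 170
  disc 5: 150 + 80 = 230
  disc 6: 140 + 90 = 230
  disc 7: 140 = 140
  disc 8: 130 = 130
  disc 9: 120 + 110 = 230
This matches the lower bound, so 9 is optimal.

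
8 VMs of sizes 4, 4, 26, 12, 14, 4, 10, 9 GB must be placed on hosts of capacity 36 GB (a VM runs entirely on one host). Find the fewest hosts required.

Total = 26 + 14 + 12 + 10 + 9 + 4 + 4 + 4 = 83 GB.
Lower bound: ⌈83/36⌉ = 3 hosts.
A packing using 3 hosts:
  host 1: 26 + 10 = 36
  host 2: 14 + 12 + 9 = 35
  host 3: 4 + 4 + 4 = 12
This matches the lower bound, so 3 is optimal.

3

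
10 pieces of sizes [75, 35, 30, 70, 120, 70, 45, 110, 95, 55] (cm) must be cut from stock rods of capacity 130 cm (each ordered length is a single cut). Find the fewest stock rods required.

Total = 120 + 110 + 95 + 75 + 70 + 70 + 55 + 45 + 35 + 30 = 705 cm.
Lower bound: ⌈705/130⌉ = 6 stock rods.
A packing using 6 stock rods:
  stock rod 1: 120 = 120
  stock rod 2: 110 = 110
  stock rod 3: 95 + 35 = 130
  stock rod 4: 75 + 55 = 130
  stock rod 5: 70 + 45 = 115
  stock rod 6: 70 + 30 = 100
This matches the lower bound, so 6 is optimal.

6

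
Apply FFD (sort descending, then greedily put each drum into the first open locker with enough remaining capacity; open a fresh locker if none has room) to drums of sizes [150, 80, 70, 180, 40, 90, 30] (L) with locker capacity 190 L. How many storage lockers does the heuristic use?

Sorted descending: 180, 150, 90, 80, 70, 40, 30.
  180 → locker 1 (new)  [load 180/190]
  150 → locker 2 (new)  [load 150/190]
  90 → locker 3 (new)  [load 90/190]
  80 → locker 3  [load 170/190]
  70 → locker 4 (new)  [load 70/190]
  40 → locker 2  [load 190/190]
  30 → locker 4  [load 100/190]
4 storage lockers opened.

4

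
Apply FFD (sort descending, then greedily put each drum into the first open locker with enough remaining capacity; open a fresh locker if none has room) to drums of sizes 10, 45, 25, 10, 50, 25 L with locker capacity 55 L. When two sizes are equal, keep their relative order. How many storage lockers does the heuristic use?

Sorted descending: 50, 45, 25, 25, 10, 10.
  50 → locker 1 (new)  [load 50/55]
  45 → locker 2 (new)  [load 45/55]
  25 → locker 3 (new)  [load 25/55]
  25 → locker 3  [load 50/55]
  10 → locker 2  [load 55/55]
  10 → locker 4 (new)  [load 10/55]
4 storage lockers opened.

4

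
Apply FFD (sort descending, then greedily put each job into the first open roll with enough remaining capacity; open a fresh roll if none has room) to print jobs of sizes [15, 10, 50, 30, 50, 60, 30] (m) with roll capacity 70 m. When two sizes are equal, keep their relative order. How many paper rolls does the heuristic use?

4

Sorted descending: 60, 50, 50, 30, 30, 15, 10.
  60 → roll 1 (new)  [load 60/70]
  50 → roll 2 (new)  [load 50/70]
  50 → roll 3 (new)  [load 50/70]
  30 → roll 4 (new)  [load 30/70]
  30 → roll 4  [load 60/70]
  15 → roll 2  [load 65/70]
  10 → roll 1  [load 70/70]
4 paper rolls opened.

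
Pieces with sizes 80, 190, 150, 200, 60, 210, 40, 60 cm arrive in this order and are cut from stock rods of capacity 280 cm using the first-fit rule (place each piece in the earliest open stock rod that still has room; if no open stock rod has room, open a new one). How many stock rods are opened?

  80 → stock rod 1 (new)  [load 80/280]
  190 → stock rod 1  [load 270/280]
  150 → stock rod 2 (new)  [load 150/280]
  200 → stock rod 3 (new)  [load 200/280]
  60 → stock rod 2  [load 210/280]
  210 → stock rod 4 (new)  [load 210/280]
  40 → stock rod 2  [load 250/280]
  60 → stock rod 3  [load 260/280]
4 stock rods opened.

4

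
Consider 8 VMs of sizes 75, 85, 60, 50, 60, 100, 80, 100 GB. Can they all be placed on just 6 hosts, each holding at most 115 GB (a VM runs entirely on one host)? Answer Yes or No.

No

Total = 610 GB; ⌈610/115⌉ = 6.
7 VMs each exceed half the capacity and cannot share a host, forcing at least 7 hosts.
At least 7 hosts are required, but only 6 are allowed.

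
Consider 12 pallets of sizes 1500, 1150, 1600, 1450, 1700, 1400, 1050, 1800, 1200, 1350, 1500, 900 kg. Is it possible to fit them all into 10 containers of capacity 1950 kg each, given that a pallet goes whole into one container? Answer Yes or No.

No

Total = 16600 kg; ⌈16600/1950⌉ = 9.
11 pallets each exceed half the capacity and cannot share a container, forcing at least 11 containers.
At least 11 containers are required, but only 10 are allowed.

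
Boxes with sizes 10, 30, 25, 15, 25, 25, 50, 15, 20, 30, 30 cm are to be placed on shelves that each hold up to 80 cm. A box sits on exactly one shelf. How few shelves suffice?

Total = 50 + 30 + 30 + 30 + 25 + 25 + 25 + 20 + 15 + 15 + 10 = 275 cm.
Lower bound: ⌈275/80⌉ = 4 shelves.
A packing using 4 shelves:
  shelf 1: 50 + 30 = 80
  shelf 2: 30 + 30 + 20 = 80
  shelf 3: 25 + 25 + 25 = 75
  shelf 4: 15 + 15 + 10 = 40
This matches the lower bound, so 4 is optimal.

4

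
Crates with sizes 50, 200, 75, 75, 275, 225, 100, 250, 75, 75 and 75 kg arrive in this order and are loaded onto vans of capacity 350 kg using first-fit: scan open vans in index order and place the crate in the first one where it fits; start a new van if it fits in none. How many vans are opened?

  50 → van 1 (new)  [load 50/350]
  200 → van 1  [load 250/350]
  75 → van 1  [load 325/350]
  75 → van 2 (new)  [load 75/350]
  275 → van 2  [load 350/350]
  225 → van 3 (new)  [load 225/350]
  100 → van 3  [load 325/350]
  250 → van 4 (new)  [load 250/350]
  75 → van 4  [load 325/350]
  75 → van 5 (new)  [load 75/350]
  75 → van 5  [load 150/350]
5 vans opened.

5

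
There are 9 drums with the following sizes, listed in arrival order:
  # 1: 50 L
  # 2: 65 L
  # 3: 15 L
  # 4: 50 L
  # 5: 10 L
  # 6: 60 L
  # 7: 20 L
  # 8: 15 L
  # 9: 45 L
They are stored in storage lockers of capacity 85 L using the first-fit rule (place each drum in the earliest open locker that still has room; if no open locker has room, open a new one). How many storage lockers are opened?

  50 → locker 1 (new)  [load 50/85]
  65 → locker 2 (new)  [load 65/85]
  15 → locker 1  [load 65/85]
  50 → locker 3 (new)  [load 50/85]
  10 → locker 1  [load 75/85]
  60 → locker 4 (new)  [load 60/85]
  20 → locker 2  [load 85/85]
  15 → locker 3  [load 65/85]
  45 → locker 5 (new)  [load 45/85]
5 storage lockers opened.

5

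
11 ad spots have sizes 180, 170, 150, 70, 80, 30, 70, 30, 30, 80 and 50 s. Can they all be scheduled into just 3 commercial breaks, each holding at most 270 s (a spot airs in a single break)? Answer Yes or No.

Total = 940 s; ⌈940/270⌉ = 4.
At least 4 commercial breaks are required, but only 3 are allowed.

No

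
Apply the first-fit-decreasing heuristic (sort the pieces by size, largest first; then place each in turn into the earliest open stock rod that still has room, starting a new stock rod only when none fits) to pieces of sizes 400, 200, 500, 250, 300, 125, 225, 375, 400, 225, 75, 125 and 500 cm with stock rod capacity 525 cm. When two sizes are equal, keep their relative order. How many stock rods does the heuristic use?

Sorted descending: 500, 500, 400, 400, 375, 300, 250, 225, 225, 200, 125, 125, 75.
  500 → stock rod 1 (new)  [load 500/525]
  500 → stock rod 2 (new)  [load 500/525]
  400 → stock rod 3 (new)  [load 400/525]
  400 → stock rod 4 (new)  [load 400/525]
  375 → stock rod 5 (new)  [load 375/525]
  300 → stock rod 6 (new)  [load 300/525]
  250 → stock rod 7 (new)  [load 250/525]
  225 → stock rod 6  [load 525/525]
  225 → stock rod 7  [load 475/525]
  200 → stock rod 8 (new)  [load 200/525]
  125 → stock rod 3  [load 525/525]
  125 → stock rod 4  [load 525/525]
  75 → stock rod 5  [load 450/525]
8 stock rods opened.

8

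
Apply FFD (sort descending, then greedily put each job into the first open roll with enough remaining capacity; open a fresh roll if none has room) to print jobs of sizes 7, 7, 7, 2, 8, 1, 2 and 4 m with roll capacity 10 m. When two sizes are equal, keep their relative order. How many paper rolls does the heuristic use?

5

Sorted descending: 8, 7, 7, 7, 4, 2, 2, 1.
  8 → roll 1 (new)  [load 8/10]
  7 → roll 2 (new)  [load 7/10]
  7 → roll 3 (new)  [load 7/10]
  7 → roll 4 (new)  [load 7/10]
  4 → roll 5 (new)  [load 4/10]
  2 → roll 1  [load 10/10]
  2 → roll 2  [load 9/10]
  1 → roll 2  [load 10/10]
5 paper rolls opened.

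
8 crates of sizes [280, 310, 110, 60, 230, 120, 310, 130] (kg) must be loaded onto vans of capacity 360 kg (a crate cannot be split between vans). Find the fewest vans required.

Total = 310 + 310 + 280 + 230 + 130 + 120 + 110 + 60 = 1550 kg.
Lower bound: ⌈1550/360⌉ = 5 vans.
A packing using 5 vans:
  van 1: 310 = 310
  van 2: 310 = 310
  van 3: 280 + 60 = 340
  van 4: 230 + 130 = 360
  van 5: 120 + 110 = 230
This matches the lower bound, so 5 is optimal.

5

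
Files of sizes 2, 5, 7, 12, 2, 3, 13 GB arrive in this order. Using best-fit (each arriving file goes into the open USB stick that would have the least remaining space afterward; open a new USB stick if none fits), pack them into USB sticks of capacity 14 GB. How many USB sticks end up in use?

4

  2 → USB stick 1 (new)  [load 2/14]
  5 → USB stick 1  [load 7/14]
  7 → USB stick 1  [load 14/14]
  12 → USB stick 2 (new)  [load 12/14]
  2 → USB stick 2  [load 14/14]
  3 → USB stick 3 (new)  [load 3/14]
  13 → USB stick 4 (new)  [load 13/14]
4 USB sticks opened.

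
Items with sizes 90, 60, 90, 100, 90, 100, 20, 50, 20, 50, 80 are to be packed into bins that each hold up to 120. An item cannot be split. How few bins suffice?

Total = 100 + 100 + 90 + 90 + 90 + 80 + 60 + 50 + 50 + 20 + 20 = 750.
Lower bound: ⌈750/120⌉ = 7 bins.
A packing using 8 bins:
  bin 1: 100 + 20 = 120
  bin 2: 100 + 20 = 120
  bin 3: 90 = 90
  bin 4: 90 = 90
  bin 5: 90 = 90
  bin 6: 80 = 80
  bin 7: 60 + 50 = 110
  bin 8: 50 = 50
No arrangement into 7 bins stays within capacity, so 8 is optimal.

8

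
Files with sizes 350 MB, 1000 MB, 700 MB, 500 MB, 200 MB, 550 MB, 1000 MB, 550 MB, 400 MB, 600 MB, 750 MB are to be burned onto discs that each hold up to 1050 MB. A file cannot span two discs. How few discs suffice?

Total = 1000 + 1000 + 750 + 700 + 600 + 550 + 550 + 500 + 400 + 350 + 200 = 6600 MB.
Lower bound: ⌈6600/1050⌉ = 7 discs.
A packing using 7 discs:
  disc 1: 1000 = 1000
  disc 2: 1000 = 1000
  disc 3: 750 + 200 = 950
  disc 4: 700 + 350 = 1050
  disc 5: 600 + 400 = 1000
  disc 6: 550 + 500 = 1050
  disc 7: 550 = 550
This matches the lower bound, so 7 is optimal.

7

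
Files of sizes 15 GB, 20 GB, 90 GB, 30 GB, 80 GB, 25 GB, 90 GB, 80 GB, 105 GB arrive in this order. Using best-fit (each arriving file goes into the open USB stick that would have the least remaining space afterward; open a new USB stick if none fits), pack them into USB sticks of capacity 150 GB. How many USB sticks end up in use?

5

  15 → USB stick 1 (new)  [load 15/150]
  20 → USB stick 1  [load 35/150]
  90 → USB stick 1  [load 125/150]
  30 → USB stick 2 (new)  [load 30/150]
  80 → USB stick 2  [load 110/150]
  25 → USB stick 1  [load 150/150]
  90 → USB stick 3 (new)  [load 90/150]
  80 → USB stick 4 (new)  [load 80/150]
  105 → USB stick 5 (new)  [load 105/150]
5 USB sticks opened.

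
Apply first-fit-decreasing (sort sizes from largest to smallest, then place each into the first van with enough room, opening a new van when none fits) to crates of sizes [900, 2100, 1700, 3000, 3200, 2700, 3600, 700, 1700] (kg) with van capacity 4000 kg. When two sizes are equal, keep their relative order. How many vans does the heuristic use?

Sorted descending: 3600, 3200, 3000, 2700, 2100, 1700, 1700, 900, 700.
  3600 → van 1 (new)  [load 3600/4000]
  3200 → van 2 (new)  [load 3200/4000]
  3000 → van 3 (new)  [load 3000/4000]
  2700 → van 4 (new)  [load 2700/4000]
  2100 → van 5 (new)  [load 2100/4000]
  1700 → van 5  [load 3800/4000]
  1700 → van 6 (new)  [load 1700/4000]
  900 → van 3  [load 3900/4000]
  700 → van 2  [load 3900/4000]
6 vans opened.

6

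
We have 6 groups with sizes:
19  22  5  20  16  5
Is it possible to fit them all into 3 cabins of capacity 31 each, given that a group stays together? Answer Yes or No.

No

Total = 87; ⌈87/31⌉ = 3.
4 groups each exceed half the capacity and cannot share a cabin, forcing at least 4 cabins.
At least 4 cabins are required, but only 3 are allowed.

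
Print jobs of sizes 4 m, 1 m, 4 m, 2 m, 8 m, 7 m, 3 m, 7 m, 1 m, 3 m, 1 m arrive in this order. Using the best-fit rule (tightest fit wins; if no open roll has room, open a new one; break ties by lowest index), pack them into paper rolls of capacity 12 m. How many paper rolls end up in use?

  4 → roll 1 (new)  [load 4/12]
  1 → roll 1  [load 5/12]
  4 → roll 1  [load 9/12]
  2 → roll 1  [load 11/12]
  8 → roll 2 (new)  [load 8/12]
  7 → roll 3 (new)  [load 7/12]
  3 → roll 2  [load 11/12]
  7 → roll 4 (new)  [load 7/12]
  1 → roll 1  [load 12/12]
  3 → roll 3  [load 10/12]
  1 → roll 2  [load 12/12]
4 paper rolls opened.

4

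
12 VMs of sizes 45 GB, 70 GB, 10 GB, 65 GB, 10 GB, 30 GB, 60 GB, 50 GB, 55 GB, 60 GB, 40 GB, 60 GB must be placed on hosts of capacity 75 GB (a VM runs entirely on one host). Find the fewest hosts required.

Total = 70 + 65 + 60 + 60 + 60 + 55 + 50 + 45 + 40 + 30 + 10 + 10 = 555 GB.
Lower bound: ⌈555/75⌉ = 8 hosts.
Also, 9 VMs each exceed 75/2 GB, and no two of those can share a host, so at least 9 hosts are needed.
A packing using 9 hosts:
  host 1: 70 = 70
  host 2: 65 + 10 = 75
  host 3: 60 + 10 = 70
  host 4: 60 = 60
  host 5: 60 = 60
  host 6: 55 = 55
  host 7: 50 = 50
  host 8: 45 + 30 = 75
  host 9: 40 = 40
This matches the lower bound, so 9 is optimal.

9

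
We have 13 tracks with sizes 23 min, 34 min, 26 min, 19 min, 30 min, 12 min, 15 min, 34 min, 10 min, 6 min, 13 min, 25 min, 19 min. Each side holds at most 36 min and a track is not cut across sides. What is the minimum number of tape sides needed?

Total = 34 + 34 + 30 + 26 + 25 + 23 + 19 + 19 + 15 + 13 + 12 + 10 + 6 = 266 min.
Lower bound: ⌈266/36⌉ = 8 tape sides.
A packing using 8 tape sides:
  side 1: 34 = 34
  side 2: 34 = 34
  side 3: 30 + 6 = 36
  side 4: 26 + 10 = 36
  side 5: 25 = 25
  side 6: 23 + 13 = 36
  side 7: 19 + 15 = 34
  side 8: 19 + 12 = 31
This matches the lower bound, so 8 is optimal.

8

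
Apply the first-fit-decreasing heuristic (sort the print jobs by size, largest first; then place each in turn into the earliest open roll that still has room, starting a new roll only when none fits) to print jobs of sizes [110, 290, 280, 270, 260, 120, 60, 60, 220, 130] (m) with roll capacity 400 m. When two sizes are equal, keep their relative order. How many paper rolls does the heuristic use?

Sorted descending: 290, 280, 270, 260, 220, 130, 120, 110, 60, 60.
  290 → roll 1 (new)  [load 290/400]
  280 → roll 2 (new)  [load 280/400]
  270 → roll 3 (new)  [load 270/400]
  260 → roll 4 (new)  [load 260/400]
  220 → roll 5 (new)  [load 220/400]
  130 → roll 3  [load 400/400]
  120 → roll 2  [load 400/400]
  110 → roll 1  [load 400/400]
  60 → roll 4  [load 320/400]
  60 → roll 4  [load 380/400]
5 paper rolls opened.

5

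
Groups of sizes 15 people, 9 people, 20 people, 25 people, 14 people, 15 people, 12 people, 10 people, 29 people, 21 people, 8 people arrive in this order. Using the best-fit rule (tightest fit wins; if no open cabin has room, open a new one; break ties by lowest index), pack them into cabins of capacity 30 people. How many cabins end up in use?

  15 → cabin 1 (new)  [load 15/30]
  9 → cabin 1  [load 24/30]
  20 → cabin 2 (new)  [load 20/30]
  25 → cabin 3 (new)  [load 25/30]
  14 → cabin 4 (new)  [load 14/30]
  15 → cabin 4  [load 29/30]
  12 → cabin 5 (new)  [load 12/30]
  10 → cabin 2  [load 30/30]
  29 → cabin 6 (new)  [load 29/30]
  21 → cabin 7 (new)  [load 21/30]
  8 → cabin 7  [load 29/30]
7 cabins opened.

7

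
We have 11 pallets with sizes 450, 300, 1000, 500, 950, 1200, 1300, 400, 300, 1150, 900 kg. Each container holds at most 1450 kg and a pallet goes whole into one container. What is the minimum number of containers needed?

Total = 1300 + 1200 + 1150 + 1000 + 950 + 900 + 500 + 450 + 400 + 300 + 300 = 8450 kg.
Lower bound: ⌈8450/1450⌉ = 6 containers.
A packing using 7 containers:
  container 1: 1300 = 1300
  container 2: 1200 = 1200
  container 3: 1150 + 300 = 1450
  container 4: 1000 + 450 = 1450
  container 5: 950 + 500 = 1450
  container 6: 900 + 400 = 1300
  container 7: 300 = 300
No arrangement into 6 containers stays within capacity, so 7 is optimal.

7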